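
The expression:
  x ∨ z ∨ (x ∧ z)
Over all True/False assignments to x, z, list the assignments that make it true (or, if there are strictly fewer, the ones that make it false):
is false only for:
  x=False, z=False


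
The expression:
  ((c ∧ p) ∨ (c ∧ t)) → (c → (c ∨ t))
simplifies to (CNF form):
True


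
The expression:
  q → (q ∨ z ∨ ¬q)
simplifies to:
True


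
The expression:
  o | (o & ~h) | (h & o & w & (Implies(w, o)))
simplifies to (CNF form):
o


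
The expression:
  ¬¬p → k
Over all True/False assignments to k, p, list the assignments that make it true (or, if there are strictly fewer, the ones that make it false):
is false only for:
  k=False, p=True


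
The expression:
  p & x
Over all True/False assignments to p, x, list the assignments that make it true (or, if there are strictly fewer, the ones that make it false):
is true only for:
  p=True, x=True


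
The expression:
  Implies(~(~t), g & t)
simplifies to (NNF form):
g | ~t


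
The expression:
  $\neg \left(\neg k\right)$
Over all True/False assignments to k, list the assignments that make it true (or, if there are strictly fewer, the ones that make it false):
is true only for:
  k=True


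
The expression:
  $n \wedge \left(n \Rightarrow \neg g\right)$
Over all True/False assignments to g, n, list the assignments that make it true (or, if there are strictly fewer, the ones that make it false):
is true only for:
  g=False, n=True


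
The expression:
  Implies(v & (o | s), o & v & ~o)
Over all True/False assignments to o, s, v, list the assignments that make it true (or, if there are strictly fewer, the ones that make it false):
is false only for:
  o=False, s=True, v=True;
  o=True, s=False, v=True;
  o=True, s=True, v=True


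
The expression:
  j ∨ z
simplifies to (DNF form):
j ∨ z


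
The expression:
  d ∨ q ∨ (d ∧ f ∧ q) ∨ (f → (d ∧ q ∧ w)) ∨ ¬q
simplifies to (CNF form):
True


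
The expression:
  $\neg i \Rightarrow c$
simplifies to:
$c \vee i$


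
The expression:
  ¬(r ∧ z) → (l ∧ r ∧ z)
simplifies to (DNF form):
r ∧ z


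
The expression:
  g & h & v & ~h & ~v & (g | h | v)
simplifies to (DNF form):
False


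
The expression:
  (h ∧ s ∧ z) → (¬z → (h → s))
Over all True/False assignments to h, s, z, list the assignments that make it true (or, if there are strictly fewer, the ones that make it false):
is always true.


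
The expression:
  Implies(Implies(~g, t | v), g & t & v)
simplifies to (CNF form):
(g | ~v) & (t | ~g) & (v | ~t)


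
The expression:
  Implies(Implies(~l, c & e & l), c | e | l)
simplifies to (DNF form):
True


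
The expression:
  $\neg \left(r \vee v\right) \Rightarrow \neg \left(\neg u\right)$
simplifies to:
$r \vee u \vee v$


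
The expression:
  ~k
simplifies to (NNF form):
~k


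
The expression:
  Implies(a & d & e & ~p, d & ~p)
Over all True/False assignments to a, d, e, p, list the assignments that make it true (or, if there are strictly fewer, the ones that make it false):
is always true.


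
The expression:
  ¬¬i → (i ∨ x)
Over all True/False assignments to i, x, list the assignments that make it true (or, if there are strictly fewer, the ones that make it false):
is always true.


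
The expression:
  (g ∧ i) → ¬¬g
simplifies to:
True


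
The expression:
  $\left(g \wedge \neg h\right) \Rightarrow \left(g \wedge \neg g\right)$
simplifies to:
$h \vee \neg g$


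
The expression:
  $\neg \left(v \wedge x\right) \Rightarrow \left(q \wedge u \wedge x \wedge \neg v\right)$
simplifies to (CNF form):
$x \wedge \left(q \vee v\right) \wedge \left(u \vee v\right)$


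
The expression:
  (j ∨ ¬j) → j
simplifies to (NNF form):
j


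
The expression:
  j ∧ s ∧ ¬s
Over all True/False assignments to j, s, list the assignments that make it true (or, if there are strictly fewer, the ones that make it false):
is never true.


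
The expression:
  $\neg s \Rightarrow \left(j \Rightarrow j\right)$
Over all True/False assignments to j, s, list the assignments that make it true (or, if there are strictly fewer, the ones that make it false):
is always true.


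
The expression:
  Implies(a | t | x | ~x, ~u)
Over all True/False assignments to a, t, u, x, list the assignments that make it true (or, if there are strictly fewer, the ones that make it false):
is true only for:
  a=False, t=False, u=False, x=False;
  a=False, t=False, u=False, x=True;
  a=False, t=True, u=False, x=False;
  a=False, t=True, u=False, x=True;
  a=True, t=False, u=False, x=False;
  a=True, t=False, u=False, x=True;
  a=True, t=True, u=False, x=False;
  a=True, t=True, u=False, x=True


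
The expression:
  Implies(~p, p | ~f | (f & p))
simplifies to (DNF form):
p | ~f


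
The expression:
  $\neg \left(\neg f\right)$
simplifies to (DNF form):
$f$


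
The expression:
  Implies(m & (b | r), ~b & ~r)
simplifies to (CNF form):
(~b | ~m) & (~m | ~r)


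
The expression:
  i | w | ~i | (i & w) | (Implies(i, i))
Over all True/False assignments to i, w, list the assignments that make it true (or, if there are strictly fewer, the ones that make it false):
is always true.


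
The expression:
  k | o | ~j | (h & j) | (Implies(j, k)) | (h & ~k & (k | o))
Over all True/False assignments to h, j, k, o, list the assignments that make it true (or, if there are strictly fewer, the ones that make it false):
is false only for:
  h=False, j=True, k=False, o=False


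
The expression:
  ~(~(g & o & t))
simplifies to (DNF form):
g & o & t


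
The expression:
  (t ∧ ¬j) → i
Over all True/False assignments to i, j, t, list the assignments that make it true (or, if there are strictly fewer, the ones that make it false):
is false only for:
  i=False, j=False, t=True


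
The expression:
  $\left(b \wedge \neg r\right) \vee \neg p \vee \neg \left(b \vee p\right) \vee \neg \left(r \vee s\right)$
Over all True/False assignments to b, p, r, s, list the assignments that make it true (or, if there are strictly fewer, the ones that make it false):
is false only for:
  b=False, p=True, r=False, s=True;
  b=False, p=True, r=True, s=False;
  b=False, p=True, r=True, s=True;
  b=True, p=True, r=True, s=False;
  b=True, p=True, r=True, s=True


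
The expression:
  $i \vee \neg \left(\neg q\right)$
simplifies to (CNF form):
$i \vee q$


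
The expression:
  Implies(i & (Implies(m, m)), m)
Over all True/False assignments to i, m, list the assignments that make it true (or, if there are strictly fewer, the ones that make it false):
is false only for:
  i=True, m=False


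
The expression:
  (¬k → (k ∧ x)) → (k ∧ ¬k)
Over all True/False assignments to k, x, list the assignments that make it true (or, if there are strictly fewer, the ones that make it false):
is true only for:
  k=False, x=False;
  k=False, x=True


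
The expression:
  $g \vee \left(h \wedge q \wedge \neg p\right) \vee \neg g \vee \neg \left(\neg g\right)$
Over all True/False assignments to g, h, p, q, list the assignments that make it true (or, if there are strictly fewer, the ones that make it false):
is always true.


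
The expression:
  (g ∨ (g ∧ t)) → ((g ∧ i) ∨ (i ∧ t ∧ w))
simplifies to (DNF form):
i ∨ ¬g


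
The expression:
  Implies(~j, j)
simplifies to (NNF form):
j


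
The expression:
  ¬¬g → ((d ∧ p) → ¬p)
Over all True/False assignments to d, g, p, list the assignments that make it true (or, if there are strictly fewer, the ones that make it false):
is false only for:
  d=True, g=True, p=True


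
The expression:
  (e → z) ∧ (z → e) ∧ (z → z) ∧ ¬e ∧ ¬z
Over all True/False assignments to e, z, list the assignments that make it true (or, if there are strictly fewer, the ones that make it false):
is true only for:
  e=False, z=False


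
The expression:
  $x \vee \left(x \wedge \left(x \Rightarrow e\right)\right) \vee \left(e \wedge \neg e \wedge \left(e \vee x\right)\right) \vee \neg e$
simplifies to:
$x \vee \neg e$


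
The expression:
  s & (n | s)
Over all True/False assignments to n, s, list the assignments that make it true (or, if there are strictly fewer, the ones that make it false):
is true only for:
  n=False, s=True;
  n=True, s=True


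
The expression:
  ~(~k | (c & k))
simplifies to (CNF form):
k & ~c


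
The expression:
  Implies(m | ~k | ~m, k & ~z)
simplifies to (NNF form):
k & ~z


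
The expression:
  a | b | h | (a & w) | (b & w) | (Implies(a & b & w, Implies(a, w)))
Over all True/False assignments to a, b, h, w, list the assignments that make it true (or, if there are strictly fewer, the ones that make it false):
is always true.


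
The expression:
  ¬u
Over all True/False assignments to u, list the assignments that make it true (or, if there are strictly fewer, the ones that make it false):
is true only for:
  u=False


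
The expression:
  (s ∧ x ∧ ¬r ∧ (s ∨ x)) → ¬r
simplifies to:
True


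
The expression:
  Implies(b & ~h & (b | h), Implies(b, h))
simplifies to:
h | ~b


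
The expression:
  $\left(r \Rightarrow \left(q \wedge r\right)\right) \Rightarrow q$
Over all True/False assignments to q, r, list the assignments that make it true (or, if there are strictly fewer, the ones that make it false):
is false only for:
  q=False, r=False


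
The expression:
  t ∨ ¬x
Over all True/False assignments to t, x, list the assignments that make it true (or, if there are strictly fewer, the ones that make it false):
is false only for:
  t=False, x=True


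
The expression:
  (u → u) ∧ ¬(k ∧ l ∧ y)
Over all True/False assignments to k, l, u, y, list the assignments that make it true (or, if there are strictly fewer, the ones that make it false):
is false only for:
  k=True, l=True, u=False, y=True;
  k=True, l=True, u=True, y=True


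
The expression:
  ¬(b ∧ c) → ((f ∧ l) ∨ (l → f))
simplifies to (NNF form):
f ∨ (b ∧ c) ∨ ¬l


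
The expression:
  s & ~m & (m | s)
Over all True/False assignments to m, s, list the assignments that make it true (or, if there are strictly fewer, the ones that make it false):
is true only for:
  m=False, s=True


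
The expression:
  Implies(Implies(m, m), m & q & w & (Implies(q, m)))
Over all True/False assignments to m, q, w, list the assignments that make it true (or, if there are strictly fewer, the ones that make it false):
is true only for:
  m=True, q=True, w=True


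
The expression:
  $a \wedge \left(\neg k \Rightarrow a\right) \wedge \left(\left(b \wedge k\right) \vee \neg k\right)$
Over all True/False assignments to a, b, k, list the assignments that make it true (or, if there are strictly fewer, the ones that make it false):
is true only for:
  a=True, b=False, k=False;
  a=True, b=True, k=False;
  a=True, b=True, k=True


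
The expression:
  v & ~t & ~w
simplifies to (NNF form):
v & ~t & ~w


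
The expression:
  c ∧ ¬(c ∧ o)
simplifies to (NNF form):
c ∧ ¬o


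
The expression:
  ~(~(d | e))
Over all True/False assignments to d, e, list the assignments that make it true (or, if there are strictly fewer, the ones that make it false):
is false only for:
  d=False, e=False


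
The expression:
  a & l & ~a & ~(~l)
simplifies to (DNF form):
False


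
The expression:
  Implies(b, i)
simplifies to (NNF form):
i | ~b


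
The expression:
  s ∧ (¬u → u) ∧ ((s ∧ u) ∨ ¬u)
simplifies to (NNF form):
s ∧ u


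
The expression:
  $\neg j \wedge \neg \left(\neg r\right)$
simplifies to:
$r \wedge \neg j$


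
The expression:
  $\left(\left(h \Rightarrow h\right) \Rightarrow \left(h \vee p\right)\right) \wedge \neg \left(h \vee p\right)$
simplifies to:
$\text{False}$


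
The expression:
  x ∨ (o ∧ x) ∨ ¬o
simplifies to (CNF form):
x ∨ ¬o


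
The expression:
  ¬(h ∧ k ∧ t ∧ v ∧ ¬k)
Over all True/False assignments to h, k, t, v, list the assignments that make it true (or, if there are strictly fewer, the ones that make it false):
is always true.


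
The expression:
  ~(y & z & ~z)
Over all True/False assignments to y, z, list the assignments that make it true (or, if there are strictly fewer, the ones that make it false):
is always true.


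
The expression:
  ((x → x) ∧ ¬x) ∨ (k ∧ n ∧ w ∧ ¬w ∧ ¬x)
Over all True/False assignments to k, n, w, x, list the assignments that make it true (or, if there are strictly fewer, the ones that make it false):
is true only for:
  k=False, n=False, w=False, x=False;
  k=False, n=False, w=True, x=False;
  k=False, n=True, w=False, x=False;
  k=False, n=True, w=True, x=False;
  k=True, n=False, w=False, x=False;
  k=True, n=False, w=True, x=False;
  k=True, n=True, w=False, x=False;
  k=True, n=True, w=True, x=False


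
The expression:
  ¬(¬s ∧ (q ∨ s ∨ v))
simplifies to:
s ∨ (¬q ∧ ¬v)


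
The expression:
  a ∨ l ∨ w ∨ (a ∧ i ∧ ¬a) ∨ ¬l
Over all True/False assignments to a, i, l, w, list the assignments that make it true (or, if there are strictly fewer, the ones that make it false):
is always true.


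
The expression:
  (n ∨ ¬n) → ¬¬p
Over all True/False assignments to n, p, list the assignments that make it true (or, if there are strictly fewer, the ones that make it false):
is true only for:
  n=False, p=True;
  n=True, p=True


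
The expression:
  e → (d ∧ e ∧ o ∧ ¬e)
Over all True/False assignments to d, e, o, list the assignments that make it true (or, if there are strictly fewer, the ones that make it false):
is true only for:
  d=False, e=False, o=False;
  d=False, e=False, o=True;
  d=True, e=False, o=False;
  d=True, e=False, o=True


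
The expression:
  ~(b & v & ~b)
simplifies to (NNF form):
True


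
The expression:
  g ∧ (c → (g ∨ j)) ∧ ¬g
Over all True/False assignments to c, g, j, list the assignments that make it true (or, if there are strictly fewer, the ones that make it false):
is never true.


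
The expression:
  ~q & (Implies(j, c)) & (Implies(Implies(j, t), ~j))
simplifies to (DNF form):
(~j & ~q) | (c & ~q & ~t)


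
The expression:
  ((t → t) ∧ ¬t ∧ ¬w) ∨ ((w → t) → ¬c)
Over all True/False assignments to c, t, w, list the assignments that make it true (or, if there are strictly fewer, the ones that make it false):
is false only for:
  c=True, t=True, w=False;
  c=True, t=True, w=True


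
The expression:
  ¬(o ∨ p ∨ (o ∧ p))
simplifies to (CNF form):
¬o ∧ ¬p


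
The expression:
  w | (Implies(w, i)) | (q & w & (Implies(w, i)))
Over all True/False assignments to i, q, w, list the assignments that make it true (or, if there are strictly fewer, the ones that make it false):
is always true.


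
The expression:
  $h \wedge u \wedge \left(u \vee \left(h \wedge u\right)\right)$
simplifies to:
$h \wedge u$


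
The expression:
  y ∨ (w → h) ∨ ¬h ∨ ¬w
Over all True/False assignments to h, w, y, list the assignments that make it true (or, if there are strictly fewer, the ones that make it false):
is always true.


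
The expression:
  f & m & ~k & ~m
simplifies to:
False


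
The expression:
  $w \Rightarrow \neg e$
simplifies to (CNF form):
$\neg e \vee \neg w$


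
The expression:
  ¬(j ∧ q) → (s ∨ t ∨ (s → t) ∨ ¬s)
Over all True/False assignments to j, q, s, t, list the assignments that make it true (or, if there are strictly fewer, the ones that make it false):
is always true.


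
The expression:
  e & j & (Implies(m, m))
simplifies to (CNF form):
e & j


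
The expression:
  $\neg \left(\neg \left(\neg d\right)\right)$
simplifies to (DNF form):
$\neg d$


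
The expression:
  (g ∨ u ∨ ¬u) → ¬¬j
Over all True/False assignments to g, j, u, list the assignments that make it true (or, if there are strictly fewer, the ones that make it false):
is true only for:
  g=False, j=True, u=False;
  g=False, j=True, u=True;
  g=True, j=True, u=False;
  g=True, j=True, u=True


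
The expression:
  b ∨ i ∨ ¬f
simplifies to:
b ∨ i ∨ ¬f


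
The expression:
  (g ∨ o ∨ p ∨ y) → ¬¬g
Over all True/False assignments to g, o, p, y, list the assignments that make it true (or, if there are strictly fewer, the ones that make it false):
is false only for:
  g=False, o=False, p=False, y=True;
  g=False, o=False, p=True, y=False;
  g=False, o=False, p=True, y=True;
  g=False, o=True, p=False, y=False;
  g=False, o=True, p=False, y=True;
  g=False, o=True, p=True, y=False;
  g=False, o=True, p=True, y=True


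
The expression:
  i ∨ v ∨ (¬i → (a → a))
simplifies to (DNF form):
True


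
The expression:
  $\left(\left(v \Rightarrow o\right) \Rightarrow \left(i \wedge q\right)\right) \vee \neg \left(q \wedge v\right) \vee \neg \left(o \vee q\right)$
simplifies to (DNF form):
$i \vee \neg o \vee \neg q \vee \neg v$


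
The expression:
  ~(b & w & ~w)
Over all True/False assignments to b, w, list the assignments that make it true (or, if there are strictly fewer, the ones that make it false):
is always true.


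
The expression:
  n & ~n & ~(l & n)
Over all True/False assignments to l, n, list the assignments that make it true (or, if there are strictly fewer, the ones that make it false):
is never true.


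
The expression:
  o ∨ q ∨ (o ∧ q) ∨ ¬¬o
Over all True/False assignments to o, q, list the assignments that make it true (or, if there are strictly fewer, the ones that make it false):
is false only for:
  o=False, q=False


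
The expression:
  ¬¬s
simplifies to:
s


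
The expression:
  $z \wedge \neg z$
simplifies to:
$\text{False}$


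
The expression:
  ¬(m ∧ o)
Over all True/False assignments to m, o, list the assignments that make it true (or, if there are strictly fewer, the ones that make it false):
is false only for:
  m=True, o=True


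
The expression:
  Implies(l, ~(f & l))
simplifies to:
~f | ~l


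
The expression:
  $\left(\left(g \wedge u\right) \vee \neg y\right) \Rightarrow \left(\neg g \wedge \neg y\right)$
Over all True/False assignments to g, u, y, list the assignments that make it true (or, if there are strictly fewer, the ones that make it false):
is false only for:
  g=True, u=False, y=False;
  g=True, u=True, y=False;
  g=True, u=True, y=True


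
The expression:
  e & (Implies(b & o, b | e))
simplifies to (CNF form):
e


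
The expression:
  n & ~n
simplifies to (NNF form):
False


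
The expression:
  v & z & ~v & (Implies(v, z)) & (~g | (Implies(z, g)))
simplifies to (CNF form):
False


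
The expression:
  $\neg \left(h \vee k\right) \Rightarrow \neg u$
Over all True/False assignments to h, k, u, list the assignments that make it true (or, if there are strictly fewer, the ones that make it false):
is false only for:
  h=False, k=False, u=True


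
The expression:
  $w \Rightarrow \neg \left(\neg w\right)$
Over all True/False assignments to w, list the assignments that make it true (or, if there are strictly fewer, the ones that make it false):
is always true.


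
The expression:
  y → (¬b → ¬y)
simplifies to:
b ∨ ¬y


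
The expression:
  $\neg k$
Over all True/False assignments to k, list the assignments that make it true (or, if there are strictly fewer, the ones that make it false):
is true only for:
  k=False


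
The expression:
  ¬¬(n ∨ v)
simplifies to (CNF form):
n ∨ v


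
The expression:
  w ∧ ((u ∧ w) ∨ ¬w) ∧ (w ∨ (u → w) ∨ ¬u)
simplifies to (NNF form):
u ∧ w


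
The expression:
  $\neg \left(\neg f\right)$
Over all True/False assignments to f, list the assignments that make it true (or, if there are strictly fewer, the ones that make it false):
is true only for:
  f=True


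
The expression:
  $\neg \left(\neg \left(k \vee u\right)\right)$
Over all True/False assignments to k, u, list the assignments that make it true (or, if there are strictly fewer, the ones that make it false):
is false only for:
  k=False, u=False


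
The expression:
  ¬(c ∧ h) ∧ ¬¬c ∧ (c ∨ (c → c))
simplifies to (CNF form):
c ∧ ¬h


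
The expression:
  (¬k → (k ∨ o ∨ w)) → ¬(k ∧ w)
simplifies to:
¬k ∨ ¬w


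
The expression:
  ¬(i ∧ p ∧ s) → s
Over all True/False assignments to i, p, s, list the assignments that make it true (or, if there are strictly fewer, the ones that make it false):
is true only for:
  i=False, p=False, s=True;
  i=False, p=True, s=True;
  i=True, p=False, s=True;
  i=True, p=True, s=True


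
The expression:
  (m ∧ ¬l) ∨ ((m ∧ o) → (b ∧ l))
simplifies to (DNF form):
b ∨ ¬l ∨ ¬m ∨ ¬o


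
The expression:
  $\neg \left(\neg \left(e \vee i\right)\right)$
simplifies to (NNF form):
$e \vee i$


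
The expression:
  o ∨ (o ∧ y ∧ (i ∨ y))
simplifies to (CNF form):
o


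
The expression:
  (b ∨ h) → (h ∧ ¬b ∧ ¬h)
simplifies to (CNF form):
¬b ∧ ¬h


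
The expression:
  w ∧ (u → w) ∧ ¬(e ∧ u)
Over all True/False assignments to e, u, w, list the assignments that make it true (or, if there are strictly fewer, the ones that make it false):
is true only for:
  e=False, u=False, w=True;
  e=False, u=True, w=True;
  e=True, u=False, w=True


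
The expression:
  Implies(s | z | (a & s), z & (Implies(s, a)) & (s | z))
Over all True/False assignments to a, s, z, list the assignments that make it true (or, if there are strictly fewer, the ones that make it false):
is false only for:
  a=False, s=True, z=False;
  a=False, s=True, z=True;
  a=True, s=True, z=False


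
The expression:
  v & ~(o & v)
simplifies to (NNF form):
v & ~o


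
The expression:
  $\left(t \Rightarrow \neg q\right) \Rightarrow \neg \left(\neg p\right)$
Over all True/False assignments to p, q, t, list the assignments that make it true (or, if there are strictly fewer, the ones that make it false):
is false only for:
  p=False, q=False, t=False;
  p=False, q=False, t=True;
  p=False, q=True, t=False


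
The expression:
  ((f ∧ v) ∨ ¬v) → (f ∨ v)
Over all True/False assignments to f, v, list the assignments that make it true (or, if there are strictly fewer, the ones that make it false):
is false only for:
  f=False, v=False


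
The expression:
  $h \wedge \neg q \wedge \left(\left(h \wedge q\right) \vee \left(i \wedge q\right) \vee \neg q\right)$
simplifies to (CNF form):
$h \wedge \neg q$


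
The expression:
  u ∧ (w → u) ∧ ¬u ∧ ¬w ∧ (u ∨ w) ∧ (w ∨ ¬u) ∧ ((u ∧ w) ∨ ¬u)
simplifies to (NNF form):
False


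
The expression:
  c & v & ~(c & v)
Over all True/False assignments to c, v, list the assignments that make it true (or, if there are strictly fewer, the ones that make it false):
is never true.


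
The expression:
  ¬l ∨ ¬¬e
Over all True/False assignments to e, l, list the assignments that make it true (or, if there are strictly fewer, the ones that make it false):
is false only for:
  e=False, l=True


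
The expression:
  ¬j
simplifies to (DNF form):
¬j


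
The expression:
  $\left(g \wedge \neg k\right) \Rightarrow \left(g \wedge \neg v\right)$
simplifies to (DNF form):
$k \vee \neg g \vee \neg v$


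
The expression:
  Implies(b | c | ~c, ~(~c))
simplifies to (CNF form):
c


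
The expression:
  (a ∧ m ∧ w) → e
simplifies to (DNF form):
e ∨ ¬a ∨ ¬m ∨ ¬w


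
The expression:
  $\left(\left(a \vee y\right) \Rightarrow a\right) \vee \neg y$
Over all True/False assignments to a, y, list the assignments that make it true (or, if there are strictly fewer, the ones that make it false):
is false only for:
  a=False, y=True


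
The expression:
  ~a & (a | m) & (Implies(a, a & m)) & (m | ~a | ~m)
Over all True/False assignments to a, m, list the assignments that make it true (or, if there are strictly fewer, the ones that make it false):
is true only for:
  a=False, m=True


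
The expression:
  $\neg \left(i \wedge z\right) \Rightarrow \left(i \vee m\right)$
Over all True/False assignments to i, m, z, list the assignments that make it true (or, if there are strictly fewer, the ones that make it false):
is false only for:
  i=False, m=False, z=False;
  i=False, m=False, z=True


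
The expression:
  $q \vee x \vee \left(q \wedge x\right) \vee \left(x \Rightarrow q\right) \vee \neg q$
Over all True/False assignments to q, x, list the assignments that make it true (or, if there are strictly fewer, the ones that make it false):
is always true.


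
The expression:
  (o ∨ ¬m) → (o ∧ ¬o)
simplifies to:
m ∧ ¬o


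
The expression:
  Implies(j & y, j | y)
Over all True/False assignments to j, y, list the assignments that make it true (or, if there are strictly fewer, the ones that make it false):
is always true.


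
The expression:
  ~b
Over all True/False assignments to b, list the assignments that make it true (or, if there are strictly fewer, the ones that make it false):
is true only for:
  b=False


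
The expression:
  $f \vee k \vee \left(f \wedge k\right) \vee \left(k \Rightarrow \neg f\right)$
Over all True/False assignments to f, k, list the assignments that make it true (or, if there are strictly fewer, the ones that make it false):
is always true.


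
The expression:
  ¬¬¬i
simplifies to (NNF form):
¬i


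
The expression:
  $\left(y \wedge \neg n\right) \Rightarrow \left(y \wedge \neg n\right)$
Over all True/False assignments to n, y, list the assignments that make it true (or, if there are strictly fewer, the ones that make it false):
is always true.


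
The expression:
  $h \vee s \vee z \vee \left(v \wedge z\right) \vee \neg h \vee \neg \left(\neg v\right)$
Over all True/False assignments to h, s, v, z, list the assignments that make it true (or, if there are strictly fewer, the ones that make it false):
is always true.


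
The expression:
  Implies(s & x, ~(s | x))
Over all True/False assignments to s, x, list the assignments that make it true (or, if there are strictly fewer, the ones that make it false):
is false only for:
  s=True, x=True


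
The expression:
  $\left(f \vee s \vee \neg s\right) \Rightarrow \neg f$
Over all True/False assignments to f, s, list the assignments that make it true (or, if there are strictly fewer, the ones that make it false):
is true only for:
  f=False, s=False;
  f=False, s=True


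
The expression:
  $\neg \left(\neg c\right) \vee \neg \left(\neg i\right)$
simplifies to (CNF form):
$c \vee i$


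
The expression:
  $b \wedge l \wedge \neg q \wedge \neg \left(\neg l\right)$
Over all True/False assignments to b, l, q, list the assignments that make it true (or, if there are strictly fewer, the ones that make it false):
is true only for:
  b=True, l=True, q=False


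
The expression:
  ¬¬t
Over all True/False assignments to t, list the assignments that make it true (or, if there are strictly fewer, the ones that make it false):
is true only for:
  t=True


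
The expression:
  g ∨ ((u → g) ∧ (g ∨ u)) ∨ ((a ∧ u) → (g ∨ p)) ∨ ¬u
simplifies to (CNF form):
g ∨ p ∨ ¬a ∨ ¬u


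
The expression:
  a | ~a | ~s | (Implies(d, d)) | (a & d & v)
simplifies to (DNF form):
True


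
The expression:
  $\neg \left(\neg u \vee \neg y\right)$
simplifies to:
$u \wedge y$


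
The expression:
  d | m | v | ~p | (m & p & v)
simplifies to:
d | m | v | ~p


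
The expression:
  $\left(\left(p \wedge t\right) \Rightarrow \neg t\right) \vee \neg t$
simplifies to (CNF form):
$\neg p \vee \neg t$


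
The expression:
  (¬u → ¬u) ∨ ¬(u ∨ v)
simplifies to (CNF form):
True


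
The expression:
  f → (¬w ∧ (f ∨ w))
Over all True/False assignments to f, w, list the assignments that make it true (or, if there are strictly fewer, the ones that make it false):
is false only for:
  f=True, w=True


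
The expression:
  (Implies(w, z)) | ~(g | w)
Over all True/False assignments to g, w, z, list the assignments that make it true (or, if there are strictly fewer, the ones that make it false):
is false only for:
  g=False, w=True, z=False;
  g=True, w=True, z=False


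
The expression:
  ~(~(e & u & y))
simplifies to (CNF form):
e & u & y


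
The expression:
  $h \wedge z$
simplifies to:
$h \wedge z$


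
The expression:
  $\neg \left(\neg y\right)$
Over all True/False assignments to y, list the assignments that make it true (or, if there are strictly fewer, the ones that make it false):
is true only for:
  y=True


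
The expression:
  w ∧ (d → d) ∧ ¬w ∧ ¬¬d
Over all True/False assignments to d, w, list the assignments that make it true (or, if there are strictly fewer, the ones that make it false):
is never true.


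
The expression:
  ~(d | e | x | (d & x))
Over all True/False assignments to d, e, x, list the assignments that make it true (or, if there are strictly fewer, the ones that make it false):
is true only for:
  d=False, e=False, x=False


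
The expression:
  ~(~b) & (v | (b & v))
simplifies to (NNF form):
b & v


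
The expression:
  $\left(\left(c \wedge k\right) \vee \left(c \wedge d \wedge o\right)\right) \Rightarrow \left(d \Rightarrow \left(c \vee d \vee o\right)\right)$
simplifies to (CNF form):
$\text{True}$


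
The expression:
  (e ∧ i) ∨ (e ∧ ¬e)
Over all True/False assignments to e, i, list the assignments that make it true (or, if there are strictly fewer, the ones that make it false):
is true only for:
  e=True, i=True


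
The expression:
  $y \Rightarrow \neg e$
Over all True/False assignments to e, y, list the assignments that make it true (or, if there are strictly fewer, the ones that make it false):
is false only for:
  e=True, y=True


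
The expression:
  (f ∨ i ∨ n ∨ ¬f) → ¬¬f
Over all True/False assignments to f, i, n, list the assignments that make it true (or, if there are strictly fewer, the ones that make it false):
is true only for:
  f=True, i=False, n=False;
  f=True, i=False, n=True;
  f=True, i=True, n=False;
  f=True, i=True, n=True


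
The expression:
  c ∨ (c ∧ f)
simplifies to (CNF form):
c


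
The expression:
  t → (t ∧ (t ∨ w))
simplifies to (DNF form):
True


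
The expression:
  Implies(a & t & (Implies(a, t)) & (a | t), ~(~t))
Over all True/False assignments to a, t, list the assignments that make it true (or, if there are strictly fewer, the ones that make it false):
is always true.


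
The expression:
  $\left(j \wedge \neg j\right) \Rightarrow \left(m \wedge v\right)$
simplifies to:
$\text{True}$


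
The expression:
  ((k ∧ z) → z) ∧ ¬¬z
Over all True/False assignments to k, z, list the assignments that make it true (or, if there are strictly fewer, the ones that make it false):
is true only for:
  k=False, z=True;
  k=True, z=True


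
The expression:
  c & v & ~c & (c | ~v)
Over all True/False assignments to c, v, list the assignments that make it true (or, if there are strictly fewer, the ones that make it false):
is never true.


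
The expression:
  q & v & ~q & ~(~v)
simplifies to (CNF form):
False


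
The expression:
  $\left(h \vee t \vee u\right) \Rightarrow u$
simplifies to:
$u \vee \left(\neg h \wedge \neg t\right)$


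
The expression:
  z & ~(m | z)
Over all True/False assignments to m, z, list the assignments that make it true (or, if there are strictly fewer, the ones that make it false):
is never true.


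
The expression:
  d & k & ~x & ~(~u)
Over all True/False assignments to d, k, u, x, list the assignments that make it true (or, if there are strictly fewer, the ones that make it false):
is true only for:
  d=True, k=True, u=True, x=False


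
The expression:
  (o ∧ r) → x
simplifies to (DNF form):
x ∨ ¬o ∨ ¬r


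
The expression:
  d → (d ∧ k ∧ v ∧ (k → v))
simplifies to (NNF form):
(k ∧ v) ∨ ¬d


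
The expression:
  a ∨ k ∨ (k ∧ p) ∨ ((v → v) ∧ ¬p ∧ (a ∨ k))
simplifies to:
a ∨ k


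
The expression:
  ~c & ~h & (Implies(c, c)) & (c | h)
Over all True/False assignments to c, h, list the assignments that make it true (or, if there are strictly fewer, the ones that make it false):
is never true.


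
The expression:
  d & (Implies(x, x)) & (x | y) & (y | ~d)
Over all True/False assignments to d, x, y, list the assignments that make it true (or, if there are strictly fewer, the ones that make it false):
is true only for:
  d=True, x=False, y=True;
  d=True, x=True, y=True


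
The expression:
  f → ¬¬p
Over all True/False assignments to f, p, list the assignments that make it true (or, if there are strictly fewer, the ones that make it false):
is false only for:
  f=True, p=False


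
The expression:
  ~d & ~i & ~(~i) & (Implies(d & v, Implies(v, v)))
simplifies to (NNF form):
False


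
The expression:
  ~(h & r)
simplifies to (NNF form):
~h | ~r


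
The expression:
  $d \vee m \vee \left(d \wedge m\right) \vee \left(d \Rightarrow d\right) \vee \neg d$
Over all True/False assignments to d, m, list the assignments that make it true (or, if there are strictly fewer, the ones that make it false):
is always true.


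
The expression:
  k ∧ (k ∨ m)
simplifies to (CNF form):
k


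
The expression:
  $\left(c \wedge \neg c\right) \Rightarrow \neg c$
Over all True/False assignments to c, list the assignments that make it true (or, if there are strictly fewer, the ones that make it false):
is always true.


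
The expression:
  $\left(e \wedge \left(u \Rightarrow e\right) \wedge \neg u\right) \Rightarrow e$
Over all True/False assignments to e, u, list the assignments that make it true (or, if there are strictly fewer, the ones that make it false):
is always true.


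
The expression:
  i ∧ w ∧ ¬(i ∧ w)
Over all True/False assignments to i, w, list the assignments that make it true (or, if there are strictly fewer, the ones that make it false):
is never true.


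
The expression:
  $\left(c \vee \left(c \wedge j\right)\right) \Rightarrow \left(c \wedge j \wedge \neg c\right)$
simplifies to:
$\neg c$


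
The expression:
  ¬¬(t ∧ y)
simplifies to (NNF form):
t ∧ y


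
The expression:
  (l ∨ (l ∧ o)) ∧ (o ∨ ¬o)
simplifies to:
l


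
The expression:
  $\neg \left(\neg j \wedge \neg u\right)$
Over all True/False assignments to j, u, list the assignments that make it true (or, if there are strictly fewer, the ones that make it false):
is false only for:
  j=False, u=False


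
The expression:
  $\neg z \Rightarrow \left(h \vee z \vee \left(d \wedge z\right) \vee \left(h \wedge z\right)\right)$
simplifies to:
$h \vee z$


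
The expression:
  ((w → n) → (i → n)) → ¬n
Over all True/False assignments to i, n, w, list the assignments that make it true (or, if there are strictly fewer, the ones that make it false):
is true only for:
  i=False, n=False, w=False;
  i=False, n=False, w=True;
  i=True, n=False, w=False;
  i=True, n=False, w=True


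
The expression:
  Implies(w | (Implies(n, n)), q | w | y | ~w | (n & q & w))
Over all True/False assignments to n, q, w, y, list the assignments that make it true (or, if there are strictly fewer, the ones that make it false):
is always true.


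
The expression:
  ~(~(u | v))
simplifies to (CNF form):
u | v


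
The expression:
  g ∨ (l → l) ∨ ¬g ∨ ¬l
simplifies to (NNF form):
True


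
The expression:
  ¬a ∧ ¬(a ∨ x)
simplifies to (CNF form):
¬a ∧ ¬x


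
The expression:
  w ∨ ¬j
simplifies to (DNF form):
w ∨ ¬j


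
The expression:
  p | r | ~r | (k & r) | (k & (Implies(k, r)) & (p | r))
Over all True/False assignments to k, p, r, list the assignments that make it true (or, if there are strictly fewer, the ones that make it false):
is always true.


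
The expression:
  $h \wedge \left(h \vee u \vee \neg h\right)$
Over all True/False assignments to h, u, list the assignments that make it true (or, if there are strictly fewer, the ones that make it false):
is true only for:
  h=True, u=False;
  h=True, u=True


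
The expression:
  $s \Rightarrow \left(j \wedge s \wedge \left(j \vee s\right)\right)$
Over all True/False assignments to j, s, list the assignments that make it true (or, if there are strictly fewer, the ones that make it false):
is false only for:
  j=False, s=True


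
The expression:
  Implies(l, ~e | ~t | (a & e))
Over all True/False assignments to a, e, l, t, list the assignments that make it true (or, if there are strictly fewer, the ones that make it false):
is false only for:
  a=False, e=True, l=True, t=True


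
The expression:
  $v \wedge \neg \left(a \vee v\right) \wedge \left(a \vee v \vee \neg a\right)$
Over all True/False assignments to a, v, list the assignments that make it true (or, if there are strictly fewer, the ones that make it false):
is never true.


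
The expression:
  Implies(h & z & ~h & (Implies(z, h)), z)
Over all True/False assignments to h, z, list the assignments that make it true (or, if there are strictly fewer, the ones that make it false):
is always true.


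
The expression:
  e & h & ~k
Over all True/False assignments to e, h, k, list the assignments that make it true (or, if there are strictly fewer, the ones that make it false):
is true only for:
  e=True, h=True, k=False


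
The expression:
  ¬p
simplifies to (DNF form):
¬p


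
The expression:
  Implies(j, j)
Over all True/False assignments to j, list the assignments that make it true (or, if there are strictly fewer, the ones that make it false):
is always true.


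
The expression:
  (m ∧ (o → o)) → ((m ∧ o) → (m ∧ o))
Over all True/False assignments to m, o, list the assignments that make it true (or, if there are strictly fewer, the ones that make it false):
is always true.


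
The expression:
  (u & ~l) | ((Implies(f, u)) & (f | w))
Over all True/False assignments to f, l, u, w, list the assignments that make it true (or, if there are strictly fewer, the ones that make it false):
is false only for:
  f=False, l=False, u=False, w=False;
  f=False, l=True, u=False, w=False;
  f=False, l=True, u=True, w=False;
  f=True, l=False, u=False, w=False;
  f=True, l=False, u=False, w=True;
  f=True, l=True, u=False, w=False;
  f=True, l=True, u=False, w=True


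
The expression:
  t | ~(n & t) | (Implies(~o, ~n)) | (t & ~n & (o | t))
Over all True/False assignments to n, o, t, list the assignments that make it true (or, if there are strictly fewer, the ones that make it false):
is always true.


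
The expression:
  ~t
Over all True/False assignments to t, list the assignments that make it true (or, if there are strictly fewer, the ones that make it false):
is true only for:
  t=False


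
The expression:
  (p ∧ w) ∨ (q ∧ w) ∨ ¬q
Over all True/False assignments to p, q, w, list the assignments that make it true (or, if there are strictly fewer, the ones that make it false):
is false only for:
  p=False, q=True, w=False;
  p=True, q=True, w=False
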